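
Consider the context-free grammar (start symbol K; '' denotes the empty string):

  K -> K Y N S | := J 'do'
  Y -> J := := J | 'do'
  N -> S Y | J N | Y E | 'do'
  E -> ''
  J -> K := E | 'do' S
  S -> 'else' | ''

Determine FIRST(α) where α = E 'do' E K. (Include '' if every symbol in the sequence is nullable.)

Add FIRST(E)\{''} = {  }; E is nullable, continue.
'do' is a terminal; add {'do'} and stop.

{ 'do' }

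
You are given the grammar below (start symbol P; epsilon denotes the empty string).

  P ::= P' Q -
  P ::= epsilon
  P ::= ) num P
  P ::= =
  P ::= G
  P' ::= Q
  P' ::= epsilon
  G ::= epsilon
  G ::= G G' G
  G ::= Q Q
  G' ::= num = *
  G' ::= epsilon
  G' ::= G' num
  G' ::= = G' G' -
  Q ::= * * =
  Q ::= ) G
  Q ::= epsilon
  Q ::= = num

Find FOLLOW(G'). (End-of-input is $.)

{ $, ), *, -, =, num }

In G ::= G G' G: add FIRST(G)\{epsilon} = { ), *, =, num }.
  Since G is nullable, also add FOLLOW(G) = { $, ), *, -, =, num }.
In G' ::= G' num: add FIRST(num) = { num }.
In G' ::= = G' G' -: add FIRST(G' -) = { -, =, num }.
In G' ::= = G' G' -: add FIRST(-) = { - }.
Union: FOLLOW(G') = { $, ), *, -, =, num }.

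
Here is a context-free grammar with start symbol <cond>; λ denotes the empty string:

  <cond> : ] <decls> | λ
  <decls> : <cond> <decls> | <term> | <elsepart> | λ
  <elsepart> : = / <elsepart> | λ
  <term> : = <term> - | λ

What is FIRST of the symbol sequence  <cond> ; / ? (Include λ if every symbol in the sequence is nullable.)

{ ;, ] }

Add FIRST(<cond>)\{λ} = { ] }; <cond> is nullable, continue.
; is a terminal; add {;} and stop.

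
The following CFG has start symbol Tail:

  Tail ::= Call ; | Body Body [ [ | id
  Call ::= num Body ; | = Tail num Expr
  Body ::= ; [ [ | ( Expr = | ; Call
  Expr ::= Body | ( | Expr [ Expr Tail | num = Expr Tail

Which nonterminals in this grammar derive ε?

{ } (none)

No nonterminal has an empty production or an RHS whose symbols are all nullable.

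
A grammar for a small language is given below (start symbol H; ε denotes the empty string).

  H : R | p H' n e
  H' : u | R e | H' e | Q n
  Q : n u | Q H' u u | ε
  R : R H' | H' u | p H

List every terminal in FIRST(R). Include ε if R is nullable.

{ n, p, u }

From R : R H': add FIRST(R) = { n, p, u }.
From R : H' u: add FIRST(H') = { n, p, u }.
R : p H contributes {p}.
Union: FIRST(R) = { n, p, u }.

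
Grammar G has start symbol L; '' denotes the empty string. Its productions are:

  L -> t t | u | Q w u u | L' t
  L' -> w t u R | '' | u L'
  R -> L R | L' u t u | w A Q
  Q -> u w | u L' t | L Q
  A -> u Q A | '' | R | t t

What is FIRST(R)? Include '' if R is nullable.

{ t, u, w }

From R -> L R: add FIRST(L) = { t, u, w }.
From R -> L' u t u: L' nullable, take FIRST(L') ∪ {u} = { u, w }.
R -> w A Q contributes {w}.
Union: FIRST(R) = { t, u, w }.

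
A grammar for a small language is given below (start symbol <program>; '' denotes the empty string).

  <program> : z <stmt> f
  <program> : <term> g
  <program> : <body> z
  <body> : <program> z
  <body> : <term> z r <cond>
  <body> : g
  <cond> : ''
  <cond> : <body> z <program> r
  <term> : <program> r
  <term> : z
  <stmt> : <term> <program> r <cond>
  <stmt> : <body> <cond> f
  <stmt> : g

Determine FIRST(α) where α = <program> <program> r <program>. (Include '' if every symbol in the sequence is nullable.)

Add FIRST(<program>) = { g, z }; <program> is not nullable, stop.

{ g, z }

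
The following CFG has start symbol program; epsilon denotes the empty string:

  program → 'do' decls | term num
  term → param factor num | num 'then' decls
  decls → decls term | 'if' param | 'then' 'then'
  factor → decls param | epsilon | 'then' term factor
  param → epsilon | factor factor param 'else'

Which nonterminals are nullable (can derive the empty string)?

{ factor, param }

Directly nullable (have an epsilon-production): factor, param.
No other nonterminal has a production whose RHS symbols are all nullable.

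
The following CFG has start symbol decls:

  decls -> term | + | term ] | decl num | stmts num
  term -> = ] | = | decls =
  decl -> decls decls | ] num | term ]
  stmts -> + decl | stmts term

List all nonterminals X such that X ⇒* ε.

No nonterminal has an empty production or an RHS whose symbols are all nullable.

{ } (none)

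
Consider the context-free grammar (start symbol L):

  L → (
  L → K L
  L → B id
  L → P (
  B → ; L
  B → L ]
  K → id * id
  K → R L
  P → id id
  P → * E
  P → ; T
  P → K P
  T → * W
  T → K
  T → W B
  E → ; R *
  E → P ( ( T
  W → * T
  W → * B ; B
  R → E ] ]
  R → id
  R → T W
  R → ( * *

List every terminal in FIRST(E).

E → ; R * contributes {;}.
From E → P ( ( T: add FIRST(P) = { (, *, ;, id }.
Union: FIRST(E) = { (, *, ;, id }.

{ (, *, ;, id }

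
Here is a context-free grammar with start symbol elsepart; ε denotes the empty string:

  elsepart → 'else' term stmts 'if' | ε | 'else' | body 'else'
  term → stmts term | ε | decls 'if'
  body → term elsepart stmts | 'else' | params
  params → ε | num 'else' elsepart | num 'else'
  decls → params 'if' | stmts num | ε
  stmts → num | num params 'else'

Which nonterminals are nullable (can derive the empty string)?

Directly nullable (have an ε-production): elsepart, term, params, decls.
body → params with every symbol nullable, so body is nullable.
No other nonterminal has a production whose RHS symbols are all nullable.

{ body, decls, elsepart, params, term }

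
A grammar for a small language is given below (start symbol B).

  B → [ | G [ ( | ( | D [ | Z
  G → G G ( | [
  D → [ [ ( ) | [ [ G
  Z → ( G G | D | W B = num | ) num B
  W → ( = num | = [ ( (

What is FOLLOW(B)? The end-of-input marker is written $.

B is the start symbol, so $ ∈ FOLLOW(B).
In Z → W B = num: add FIRST(= num) = { = }.
In Z → ) num B: B is at the end, add FOLLOW(Z) = { $, = }.
Union: FOLLOW(B) = { $, = }.

{ $, = }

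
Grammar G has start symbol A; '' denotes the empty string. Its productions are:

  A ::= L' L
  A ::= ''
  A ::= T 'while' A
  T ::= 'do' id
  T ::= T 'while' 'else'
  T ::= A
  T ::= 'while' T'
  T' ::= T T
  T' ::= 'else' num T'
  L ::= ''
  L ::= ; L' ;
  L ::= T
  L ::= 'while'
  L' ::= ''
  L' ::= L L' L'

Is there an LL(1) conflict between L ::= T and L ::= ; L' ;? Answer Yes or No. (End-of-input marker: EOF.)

Yes

FIRST(T) = { 'do', 'while', ;, '' } and FIRST(; L' ;) = { ; }.
Both contain ;, so the two alternatives are not disjoint — LL(1) conflict.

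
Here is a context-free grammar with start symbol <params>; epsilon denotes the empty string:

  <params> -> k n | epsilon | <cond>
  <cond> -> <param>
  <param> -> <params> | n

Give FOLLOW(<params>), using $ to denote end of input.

<params> is the start symbol, so $ ∈ FOLLOW(<params>).
In <param> -> <params>: <params> is at the end, add FOLLOW(<param>) = { $ }.
Union: FOLLOW(<params>) = { $ }.

{ $ }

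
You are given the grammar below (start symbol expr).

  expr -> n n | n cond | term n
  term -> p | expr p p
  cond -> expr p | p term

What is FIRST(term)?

{ n, p }

term -> p contributes {p}.
From term -> expr p p: add FIRST(expr) = { n, p }.
Union: FIRST(term) = { n, p }.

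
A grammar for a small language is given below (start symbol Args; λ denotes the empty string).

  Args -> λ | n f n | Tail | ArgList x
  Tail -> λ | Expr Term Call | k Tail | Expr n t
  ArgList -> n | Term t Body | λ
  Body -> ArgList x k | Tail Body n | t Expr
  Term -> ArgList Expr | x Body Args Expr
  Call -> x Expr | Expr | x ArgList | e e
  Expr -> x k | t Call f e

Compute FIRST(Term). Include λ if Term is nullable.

{ n, t, x }

From Term -> ArgList Expr: ArgList nullable, take FIRST(ArgList) ∪ FIRST(Expr) = { n, t, x }.
Term -> x Body Args Expr contributes {x}.
Union: FIRST(Term) = { n, t, x }.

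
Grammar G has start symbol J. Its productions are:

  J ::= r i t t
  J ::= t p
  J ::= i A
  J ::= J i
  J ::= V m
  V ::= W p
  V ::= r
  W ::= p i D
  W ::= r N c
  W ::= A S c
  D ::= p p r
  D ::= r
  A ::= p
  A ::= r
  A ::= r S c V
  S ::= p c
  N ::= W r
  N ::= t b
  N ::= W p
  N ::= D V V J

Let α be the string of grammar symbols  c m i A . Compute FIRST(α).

{ c }

c is a terminal; add {c} and stop.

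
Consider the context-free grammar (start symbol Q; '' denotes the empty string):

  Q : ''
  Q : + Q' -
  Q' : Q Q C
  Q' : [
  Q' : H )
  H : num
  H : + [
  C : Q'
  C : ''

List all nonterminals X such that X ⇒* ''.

Directly nullable (have an ''-production): Q, C.
Q' : Q Q C with every symbol nullable, so Q' is nullable.
No other nonterminal has a production whose RHS symbols are all nullable.

{ C, Q, Q' }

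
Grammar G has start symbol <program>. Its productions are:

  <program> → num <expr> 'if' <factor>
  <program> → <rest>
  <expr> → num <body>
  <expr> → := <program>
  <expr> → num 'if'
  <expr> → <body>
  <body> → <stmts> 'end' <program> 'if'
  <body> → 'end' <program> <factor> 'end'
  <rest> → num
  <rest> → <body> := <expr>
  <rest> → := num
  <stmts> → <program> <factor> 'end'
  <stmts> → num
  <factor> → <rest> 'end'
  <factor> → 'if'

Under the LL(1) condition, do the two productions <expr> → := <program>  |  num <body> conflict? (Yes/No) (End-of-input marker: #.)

FIRST(:= <program>) = { := } and FIRST(num <body>) = { num }.
The FIRST sets are disjoint and neither alternative is nullable — no conflict.

No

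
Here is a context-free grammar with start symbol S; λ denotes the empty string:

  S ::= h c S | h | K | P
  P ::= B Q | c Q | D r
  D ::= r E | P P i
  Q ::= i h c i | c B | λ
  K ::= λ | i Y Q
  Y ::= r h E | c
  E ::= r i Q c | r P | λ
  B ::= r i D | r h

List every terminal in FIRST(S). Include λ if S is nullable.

S ::= h c S contributes {h}.
S ::= h contributes {h}.
From S ::= K: add FIRST(K) = { i, λ } (including λ since K is nullable).
From S ::= P: add FIRST(P) = { c, r }.
Union: FIRST(S) = { c, h, i, r, λ }.

{ c, h, i, r, λ }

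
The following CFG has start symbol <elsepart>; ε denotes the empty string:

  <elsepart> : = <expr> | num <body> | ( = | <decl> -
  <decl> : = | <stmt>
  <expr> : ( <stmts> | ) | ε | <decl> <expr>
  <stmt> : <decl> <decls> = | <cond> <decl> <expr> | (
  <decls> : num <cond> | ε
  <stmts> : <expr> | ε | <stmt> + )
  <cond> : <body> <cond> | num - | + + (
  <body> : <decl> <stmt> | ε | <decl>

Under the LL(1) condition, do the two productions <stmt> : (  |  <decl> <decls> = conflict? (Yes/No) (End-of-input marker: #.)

FIRST(() = { ( } and FIRST(<decl> <decls> =) = { (, +, =, num }.
Both contain (, so the two alternatives are not disjoint — LL(1) conflict.

Yes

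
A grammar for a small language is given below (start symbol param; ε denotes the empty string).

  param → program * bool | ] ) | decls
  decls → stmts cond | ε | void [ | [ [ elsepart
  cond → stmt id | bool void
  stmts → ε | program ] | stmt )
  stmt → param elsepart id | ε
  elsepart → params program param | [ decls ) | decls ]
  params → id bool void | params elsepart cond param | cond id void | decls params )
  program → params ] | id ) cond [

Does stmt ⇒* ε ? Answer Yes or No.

Yes

stmt has an ε-production, so stmt ⇒ ε.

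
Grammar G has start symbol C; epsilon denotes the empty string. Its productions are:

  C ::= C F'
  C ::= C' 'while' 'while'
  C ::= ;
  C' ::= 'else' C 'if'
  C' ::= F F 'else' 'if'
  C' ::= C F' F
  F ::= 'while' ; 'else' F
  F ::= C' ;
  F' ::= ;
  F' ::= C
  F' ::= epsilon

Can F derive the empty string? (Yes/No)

No

Nullable nonterminals: F'.
No production of F has an RHS whose symbols are all nullable, so F is not nullable.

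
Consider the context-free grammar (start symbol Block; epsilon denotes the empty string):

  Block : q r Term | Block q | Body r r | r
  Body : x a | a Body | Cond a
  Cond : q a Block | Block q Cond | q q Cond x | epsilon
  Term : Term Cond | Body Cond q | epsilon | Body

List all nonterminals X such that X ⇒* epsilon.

{ Cond, Term }

Directly nullable (have an epsilon-production): Cond, Term.
No other nonterminal has a production whose RHS symbols are all nullable.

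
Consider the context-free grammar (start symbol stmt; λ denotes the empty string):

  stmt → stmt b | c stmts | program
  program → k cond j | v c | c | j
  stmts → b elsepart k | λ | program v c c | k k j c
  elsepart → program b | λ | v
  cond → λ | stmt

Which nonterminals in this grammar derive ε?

Directly nullable (have an λ-production): stmts, elsepart, cond.
No other nonterminal has a production whose RHS symbols are all nullable.

{ cond, elsepart, stmts }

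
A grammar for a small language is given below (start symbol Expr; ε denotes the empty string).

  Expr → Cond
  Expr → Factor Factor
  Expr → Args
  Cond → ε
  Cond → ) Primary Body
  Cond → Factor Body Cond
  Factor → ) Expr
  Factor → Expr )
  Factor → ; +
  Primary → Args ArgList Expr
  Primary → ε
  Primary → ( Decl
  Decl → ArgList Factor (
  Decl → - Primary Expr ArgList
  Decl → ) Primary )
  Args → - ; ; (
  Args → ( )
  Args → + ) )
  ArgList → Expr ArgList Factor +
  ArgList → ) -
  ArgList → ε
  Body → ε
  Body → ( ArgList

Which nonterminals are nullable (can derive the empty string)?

Directly nullable (have an ε-production): Cond, Primary, ArgList, Body.
Expr → Cond with every symbol nullable, so Expr is nullable.
No other nonterminal has a production whose RHS symbols are all nullable.

{ ArgList, Body, Cond, Expr, Primary }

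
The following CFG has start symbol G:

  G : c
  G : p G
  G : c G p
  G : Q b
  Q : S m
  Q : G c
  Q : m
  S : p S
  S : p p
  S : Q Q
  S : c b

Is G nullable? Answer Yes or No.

No nonterminal in this grammar is nullable.
No production of G has an RHS whose symbols are all nullable, so G is not nullable.

No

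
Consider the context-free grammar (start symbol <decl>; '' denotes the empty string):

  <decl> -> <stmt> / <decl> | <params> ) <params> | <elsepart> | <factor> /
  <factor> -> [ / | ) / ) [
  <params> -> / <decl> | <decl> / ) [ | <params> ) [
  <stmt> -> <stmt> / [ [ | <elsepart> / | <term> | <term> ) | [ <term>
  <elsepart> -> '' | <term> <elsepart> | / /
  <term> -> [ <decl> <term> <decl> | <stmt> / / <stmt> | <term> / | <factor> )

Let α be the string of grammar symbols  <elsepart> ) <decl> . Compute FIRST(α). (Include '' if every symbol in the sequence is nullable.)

Add FIRST(<elsepart>)\{''} = { ), /, [ }; <elsepart> is nullable, continue.
) is a terminal; add {)} and stop.

{ ), /, [ }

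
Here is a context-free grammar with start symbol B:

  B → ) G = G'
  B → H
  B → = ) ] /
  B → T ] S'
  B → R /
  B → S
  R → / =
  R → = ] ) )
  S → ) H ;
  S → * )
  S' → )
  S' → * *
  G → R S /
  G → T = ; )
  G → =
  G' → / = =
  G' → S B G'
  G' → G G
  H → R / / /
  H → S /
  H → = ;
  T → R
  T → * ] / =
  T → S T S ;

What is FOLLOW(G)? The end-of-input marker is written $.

In B → ) G = G': add FIRST(= G') = { = }.
In G' → G G: add FIRST(G) = { ), *, /, = }.
In G' → G G: G is at the end, add FOLLOW(G') = { $, ), *, /, = }.
Union: FOLLOW(G) = { $, ), *, /, = }.

{ $, ), *, /, = }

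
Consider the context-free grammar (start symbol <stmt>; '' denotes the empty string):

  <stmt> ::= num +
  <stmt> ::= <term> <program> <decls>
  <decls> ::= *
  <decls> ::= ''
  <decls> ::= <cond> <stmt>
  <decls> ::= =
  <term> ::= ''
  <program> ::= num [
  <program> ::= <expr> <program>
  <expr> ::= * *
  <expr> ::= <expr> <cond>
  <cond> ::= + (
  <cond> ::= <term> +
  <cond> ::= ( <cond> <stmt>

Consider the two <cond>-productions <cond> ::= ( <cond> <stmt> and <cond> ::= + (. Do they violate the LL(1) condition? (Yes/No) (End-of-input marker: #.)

FIRST(( <cond> <stmt>) = { ( } and FIRST(+ () = { + }.
The FIRST sets are disjoint and neither alternative is nullable — no conflict.

No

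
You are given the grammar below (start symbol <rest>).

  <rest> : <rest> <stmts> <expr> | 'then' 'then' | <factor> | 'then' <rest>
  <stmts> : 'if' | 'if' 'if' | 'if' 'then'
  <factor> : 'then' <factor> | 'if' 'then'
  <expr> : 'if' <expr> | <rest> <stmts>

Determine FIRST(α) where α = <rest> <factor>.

{ 'if', 'then' }

Add FIRST(<rest>) = { 'if', 'then' }; <rest> is not nullable, stop.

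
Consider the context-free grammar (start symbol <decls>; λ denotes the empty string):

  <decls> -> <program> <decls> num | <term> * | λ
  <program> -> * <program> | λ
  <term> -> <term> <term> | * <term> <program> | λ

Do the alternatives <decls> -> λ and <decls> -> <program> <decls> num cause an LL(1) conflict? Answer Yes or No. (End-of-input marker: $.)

Yes

FIRST(λ) = { λ } and FIRST(<program> <decls> num) = { *, num }.
The first alternative is nullable and FOLLOW(<decls>) = { $, num } shares num with FIRST of the second — conflict.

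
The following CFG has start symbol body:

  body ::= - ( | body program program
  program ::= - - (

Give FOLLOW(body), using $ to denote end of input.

{ $, - }

body is the start symbol, so $ ∈ FOLLOW(body).
In body ::= body program program: add FIRST(program program) = { - }.
Union: FOLLOW(body) = { $, - }.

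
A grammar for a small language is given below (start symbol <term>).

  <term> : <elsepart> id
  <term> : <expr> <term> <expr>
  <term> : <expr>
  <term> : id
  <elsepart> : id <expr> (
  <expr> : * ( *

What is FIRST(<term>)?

{ *, id }

From <term> : <elsepart> id: add FIRST(<elsepart>) = { id }.
From <term> : <expr> <term> <expr>: add FIRST(<expr>) = { * }.
From <term> : <expr>: add FIRST(<expr>) = { * }.
<term> : id contributes {id}.
Union: FIRST(<term>) = { *, id }.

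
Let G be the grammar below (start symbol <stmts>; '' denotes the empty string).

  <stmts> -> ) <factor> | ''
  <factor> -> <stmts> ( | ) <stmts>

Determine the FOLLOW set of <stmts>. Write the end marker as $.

{ $, ( }

<stmts> is the start symbol, so $ ∈ FOLLOW(<stmts>).
In <factor> -> <stmts> (: add FIRST(() = { ( }.
In <factor> -> ) <stmts>: <stmts> is at the end, add FOLLOW(<factor>) = { $, ( }.
Union: FOLLOW(<stmts>) = { $, ( }.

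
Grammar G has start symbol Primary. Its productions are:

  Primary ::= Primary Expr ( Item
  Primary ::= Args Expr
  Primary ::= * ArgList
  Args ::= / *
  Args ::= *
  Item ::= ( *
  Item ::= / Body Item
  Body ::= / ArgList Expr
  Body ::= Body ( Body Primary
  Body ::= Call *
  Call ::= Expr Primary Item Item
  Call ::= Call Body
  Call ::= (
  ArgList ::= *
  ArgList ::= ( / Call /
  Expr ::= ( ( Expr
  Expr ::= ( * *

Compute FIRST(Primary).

{ *, / }

From Primary ::= Primary Expr ( Item: add FIRST(Primary) = { *, / }.
From Primary ::= Args Expr: add FIRST(Args) = { *, / }.
Primary ::= * ArgList contributes {*}.
Union: FIRST(Primary) = { *, / }.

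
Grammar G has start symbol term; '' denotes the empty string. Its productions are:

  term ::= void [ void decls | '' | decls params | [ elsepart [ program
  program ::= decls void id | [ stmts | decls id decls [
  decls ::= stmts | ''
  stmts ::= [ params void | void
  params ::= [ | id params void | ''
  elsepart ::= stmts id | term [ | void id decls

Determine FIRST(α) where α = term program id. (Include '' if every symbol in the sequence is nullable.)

Add FIRST(term)\{''} = { [, id, void }; term is nullable, continue.
Add FIRST(program) = { [, id, void }; program is not nullable, stop.

{ [, id, void }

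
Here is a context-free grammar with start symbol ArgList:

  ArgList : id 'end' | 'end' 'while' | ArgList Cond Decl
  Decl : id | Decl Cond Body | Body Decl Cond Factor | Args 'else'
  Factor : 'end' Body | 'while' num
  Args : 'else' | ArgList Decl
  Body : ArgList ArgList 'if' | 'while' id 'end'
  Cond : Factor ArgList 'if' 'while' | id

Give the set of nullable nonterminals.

No nonterminal has an empty production or an RHS whose symbols are all nullable.

{ } (none)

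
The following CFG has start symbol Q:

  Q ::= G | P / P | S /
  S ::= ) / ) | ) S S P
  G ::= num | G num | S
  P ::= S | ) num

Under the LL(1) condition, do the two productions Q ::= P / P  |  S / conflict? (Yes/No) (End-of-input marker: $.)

Yes

FIRST(P / P) = { ) } and FIRST(S /) = { ) }.
Both contain ), so the two alternatives are not disjoint — LL(1) conflict.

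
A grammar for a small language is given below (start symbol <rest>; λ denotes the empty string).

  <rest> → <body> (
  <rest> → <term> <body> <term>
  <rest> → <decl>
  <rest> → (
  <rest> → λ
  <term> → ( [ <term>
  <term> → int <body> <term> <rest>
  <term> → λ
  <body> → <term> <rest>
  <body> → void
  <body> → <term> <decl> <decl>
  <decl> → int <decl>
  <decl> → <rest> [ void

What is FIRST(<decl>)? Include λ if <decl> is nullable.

<decl> → int <decl> contributes {int}.
From <decl> → <rest> [ void: <rest> nullable, take FIRST(<rest>) ∪ {[} = { (, [, int, void }.
Union: FIRST(<decl>) = { (, [, int, void }.

{ (, [, int, void }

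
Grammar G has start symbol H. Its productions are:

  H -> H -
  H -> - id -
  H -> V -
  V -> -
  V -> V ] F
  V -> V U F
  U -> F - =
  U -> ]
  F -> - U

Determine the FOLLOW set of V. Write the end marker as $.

In H -> V -: add FIRST(-) = { - }.
In V -> V ] F: add FIRST(] F) = { ] }.
In V -> V U F: add FIRST(U F) = { -, ] }.
Union: FOLLOW(V) = { -, ] }.

{ -, ] }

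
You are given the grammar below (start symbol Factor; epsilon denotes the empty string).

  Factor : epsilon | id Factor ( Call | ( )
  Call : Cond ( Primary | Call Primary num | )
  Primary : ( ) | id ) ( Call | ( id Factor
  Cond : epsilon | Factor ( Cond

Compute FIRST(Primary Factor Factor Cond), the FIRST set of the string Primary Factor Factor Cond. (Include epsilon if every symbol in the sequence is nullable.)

Add FIRST(Primary) = { (, id }; Primary is not nullable, stop.

{ (, id }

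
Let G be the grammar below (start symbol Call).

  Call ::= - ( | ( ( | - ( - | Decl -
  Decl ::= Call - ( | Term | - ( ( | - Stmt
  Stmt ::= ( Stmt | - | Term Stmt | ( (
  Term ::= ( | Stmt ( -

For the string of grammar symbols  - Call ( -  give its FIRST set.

{ - }

- is a terminal; add {-} and stop.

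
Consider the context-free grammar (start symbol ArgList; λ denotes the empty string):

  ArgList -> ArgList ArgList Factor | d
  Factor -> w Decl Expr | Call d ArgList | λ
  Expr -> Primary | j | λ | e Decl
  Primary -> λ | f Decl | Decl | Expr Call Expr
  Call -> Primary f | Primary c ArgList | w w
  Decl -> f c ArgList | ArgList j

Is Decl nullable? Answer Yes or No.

Nullable nonterminals: Expr, Factor, Primary.
No production of Decl has an RHS whose symbols are all nullable, so Decl is not nullable.

No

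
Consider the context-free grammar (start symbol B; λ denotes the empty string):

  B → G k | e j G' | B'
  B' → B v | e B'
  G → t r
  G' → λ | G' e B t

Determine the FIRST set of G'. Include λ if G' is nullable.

{ e, λ }

G' → λ contributes λ.
From G' → G' e B t: G' nullable, take FIRST(G') ∪ {e} = { e }.
Union: FIRST(G') = { e, λ }.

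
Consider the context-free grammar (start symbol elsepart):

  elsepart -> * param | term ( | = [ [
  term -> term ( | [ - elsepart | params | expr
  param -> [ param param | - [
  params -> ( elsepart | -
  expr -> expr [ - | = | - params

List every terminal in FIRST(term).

{ (, -, =, [ }

From term -> term (: add FIRST(term) = { (, -, =, [ }.
term -> [ - elsepart contributes {[}.
From term -> params: add FIRST(params) = { (, - }.
From term -> expr: add FIRST(expr) = { -, = }.
Union: FIRST(term) = { (, -, =, [ }.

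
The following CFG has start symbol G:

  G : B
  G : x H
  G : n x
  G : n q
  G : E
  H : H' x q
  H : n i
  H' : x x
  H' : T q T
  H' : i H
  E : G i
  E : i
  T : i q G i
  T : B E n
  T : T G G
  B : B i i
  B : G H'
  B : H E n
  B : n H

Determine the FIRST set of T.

T : i q G i contributes {i}.
From T : B E n: add FIRST(B) = { i, n, x }.
From T : T G G: add FIRST(T) = { i, n, x }.
Union: FIRST(T) = { i, n, x }.

{ i, n, x }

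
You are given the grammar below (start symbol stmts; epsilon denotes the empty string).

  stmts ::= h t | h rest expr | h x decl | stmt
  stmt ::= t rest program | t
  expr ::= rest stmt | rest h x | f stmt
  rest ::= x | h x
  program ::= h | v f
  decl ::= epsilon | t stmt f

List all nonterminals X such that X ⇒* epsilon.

{ decl }

Directly nullable (have an epsilon-production): decl.
No other nonterminal has a production whose RHS symbols are all nullable.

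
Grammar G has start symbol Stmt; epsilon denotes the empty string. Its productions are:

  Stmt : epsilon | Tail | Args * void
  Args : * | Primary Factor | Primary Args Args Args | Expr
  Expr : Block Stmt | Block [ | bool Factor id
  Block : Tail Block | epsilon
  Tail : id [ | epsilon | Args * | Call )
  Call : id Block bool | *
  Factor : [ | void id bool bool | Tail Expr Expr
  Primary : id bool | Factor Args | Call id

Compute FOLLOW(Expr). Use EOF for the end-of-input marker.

{ *, [, bool, id, void }

In Args : Expr: Expr is at the end, add FOLLOW(Args) = { *, [, bool, id, void }.
In Factor : Tail Expr Expr: add FIRST(Expr)\{epsilon} = { *, [, bool, id, void }.
  Since Expr is nullable, also add FOLLOW(Factor) = { *, [, bool, id, void }.
In Factor : Tail Expr Expr: Expr is at the end, add FOLLOW(Factor) = { *, [, bool, id, void }.
Union: FOLLOW(Expr) = { *, [, bool, id, void }.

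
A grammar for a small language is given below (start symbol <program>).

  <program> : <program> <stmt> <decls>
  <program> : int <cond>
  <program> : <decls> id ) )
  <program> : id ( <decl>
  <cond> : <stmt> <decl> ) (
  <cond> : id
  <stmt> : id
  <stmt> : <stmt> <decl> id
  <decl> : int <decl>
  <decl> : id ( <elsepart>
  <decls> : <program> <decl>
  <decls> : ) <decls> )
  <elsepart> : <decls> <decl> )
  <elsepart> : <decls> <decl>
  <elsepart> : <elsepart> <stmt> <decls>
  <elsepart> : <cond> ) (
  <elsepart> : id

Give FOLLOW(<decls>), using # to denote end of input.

In <program> : <program> <stmt> <decls>: <decls> is at the end, add FOLLOW(<program>) = { #, id, int }.
In <program> : <decls> id ) ): add FIRST(id ) )) = { id }.
In <decls> : ) <decls> ): add FIRST()) = { ) }.
In <elsepart> : <decls> <decl> ): add FIRST(<decl> )) = { id, int }.
In <elsepart> : <decls> <decl>: add FIRST(<decl>) = { id, int }.
In <elsepart> : <elsepart> <stmt> <decls>: <decls> is at the end, add FOLLOW(<elsepart>) = { #, ), id, int }.
Union: FOLLOW(<decls>) = { #, ), id, int }.

{ #, ), id, int }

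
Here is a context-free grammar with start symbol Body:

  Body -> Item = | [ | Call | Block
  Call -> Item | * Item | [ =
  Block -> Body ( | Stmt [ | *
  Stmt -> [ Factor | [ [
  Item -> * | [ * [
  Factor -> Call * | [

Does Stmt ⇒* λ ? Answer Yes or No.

No

No nonterminal in this grammar is nullable.
No production of Stmt has an RHS whose symbols are all nullable, so Stmt is not nullable.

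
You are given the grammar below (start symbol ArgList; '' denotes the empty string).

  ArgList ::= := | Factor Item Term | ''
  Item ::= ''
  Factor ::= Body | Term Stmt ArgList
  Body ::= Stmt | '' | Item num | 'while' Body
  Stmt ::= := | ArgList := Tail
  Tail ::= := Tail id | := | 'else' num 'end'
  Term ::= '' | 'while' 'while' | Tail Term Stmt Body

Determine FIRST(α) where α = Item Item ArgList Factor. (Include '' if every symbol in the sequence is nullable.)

{ 'else', 'while', :=, num, '' }

Add FIRST(Item)\{''} = {  }; Item is nullable, continue.
Add FIRST(Item)\{''} = {  }; Item is nullable, continue.
Add FIRST(ArgList)\{''} = { 'else', 'while', :=, num }; ArgList is nullable, continue.
Add FIRST(Factor)\{''} = { 'else', 'while', :=, num }; Factor is nullable, continue.
Every symbol is nullable, so include ''.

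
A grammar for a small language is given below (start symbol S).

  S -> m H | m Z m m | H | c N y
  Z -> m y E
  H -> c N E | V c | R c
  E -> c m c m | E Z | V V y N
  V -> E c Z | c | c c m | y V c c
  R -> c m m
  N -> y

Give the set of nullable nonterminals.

{ } (none)

No nonterminal has an empty production or an RHS whose symbols are all nullable.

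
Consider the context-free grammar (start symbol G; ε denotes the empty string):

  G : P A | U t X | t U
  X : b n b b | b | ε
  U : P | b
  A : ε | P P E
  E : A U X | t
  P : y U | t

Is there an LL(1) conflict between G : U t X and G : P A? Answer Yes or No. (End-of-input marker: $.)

Yes

FIRST(U t X) = { b, t, y } and FIRST(P A) = { t, y }.
Both contain t, so the two alternatives are not disjoint — LL(1) conflict.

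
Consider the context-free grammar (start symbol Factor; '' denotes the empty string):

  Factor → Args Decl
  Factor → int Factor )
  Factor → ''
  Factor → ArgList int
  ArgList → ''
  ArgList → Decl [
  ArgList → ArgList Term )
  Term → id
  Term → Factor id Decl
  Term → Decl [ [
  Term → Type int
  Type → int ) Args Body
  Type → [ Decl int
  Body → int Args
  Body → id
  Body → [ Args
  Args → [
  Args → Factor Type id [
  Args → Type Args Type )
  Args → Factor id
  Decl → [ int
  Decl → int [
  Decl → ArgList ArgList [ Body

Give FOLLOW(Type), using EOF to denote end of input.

{ ), [, id, int }

In Term → Type int: add FIRST(int) = { int }.
In Args → Factor Type id [: add FIRST(id [) = { id }.
In Args → Type Args Type ): add FIRST(Args Type )) = { [, id, int }.
In Args → Type Args Type ): add FIRST()) = { ) }.
Union: FOLLOW(Type) = { ), [, id, int }.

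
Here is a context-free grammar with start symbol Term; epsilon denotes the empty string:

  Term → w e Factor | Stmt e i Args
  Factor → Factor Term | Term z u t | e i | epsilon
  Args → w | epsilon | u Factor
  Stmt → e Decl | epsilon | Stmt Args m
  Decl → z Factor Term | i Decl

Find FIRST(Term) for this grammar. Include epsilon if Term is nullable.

{ e, m, u, w }

Term → w e Factor contributes {w}.
From Term → Stmt e i Args: Stmt nullable, take FIRST(Stmt) ∪ {e} = { e, m, u, w }.
Union: FIRST(Term) = { e, m, u, w }.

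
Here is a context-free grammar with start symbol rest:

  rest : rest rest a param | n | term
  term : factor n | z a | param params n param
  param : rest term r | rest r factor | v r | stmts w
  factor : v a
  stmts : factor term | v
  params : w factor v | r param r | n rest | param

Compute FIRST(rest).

{ n, v, z }

From rest : rest rest a param: add FIRST(rest) = { n, v, z }.
rest : n contributes {n}.
From rest : term: add FIRST(term) = { n, v, z }.
Union: FIRST(rest) = { n, v, z }.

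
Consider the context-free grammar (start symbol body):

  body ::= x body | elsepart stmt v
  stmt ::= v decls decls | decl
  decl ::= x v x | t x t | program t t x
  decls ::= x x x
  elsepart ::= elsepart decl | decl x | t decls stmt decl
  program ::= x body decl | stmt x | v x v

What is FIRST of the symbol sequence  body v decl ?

{ t, v, x }

Add FIRST(body) = { t, v, x }; body is not nullable, stop.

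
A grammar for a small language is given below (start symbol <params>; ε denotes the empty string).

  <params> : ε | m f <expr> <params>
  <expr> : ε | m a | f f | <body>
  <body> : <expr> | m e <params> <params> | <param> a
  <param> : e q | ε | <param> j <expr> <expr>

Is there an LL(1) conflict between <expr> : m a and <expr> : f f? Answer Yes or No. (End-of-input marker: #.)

No

FIRST(m a) = { m } and FIRST(f f) = { f }.
The FIRST sets are disjoint and neither alternative is nullable — no conflict.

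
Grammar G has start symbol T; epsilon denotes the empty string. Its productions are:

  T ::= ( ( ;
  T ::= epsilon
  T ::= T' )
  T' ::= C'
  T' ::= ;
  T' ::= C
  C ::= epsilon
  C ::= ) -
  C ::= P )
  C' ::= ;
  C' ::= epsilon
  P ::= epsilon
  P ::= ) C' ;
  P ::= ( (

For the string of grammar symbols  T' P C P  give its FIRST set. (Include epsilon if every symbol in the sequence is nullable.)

Add FIRST(T')\{epsilon} = { (, ), ; }; T' is nullable, continue.
Add FIRST(P)\{epsilon} = { (, ) }; P is nullable, continue.
Add FIRST(C)\{epsilon} = { (, ) }; C is nullable, continue.
Add FIRST(P)\{epsilon} = { (, ) }; P is nullable, continue.
Every symbol is nullable, so include epsilon.

{ (, ), ;, epsilon }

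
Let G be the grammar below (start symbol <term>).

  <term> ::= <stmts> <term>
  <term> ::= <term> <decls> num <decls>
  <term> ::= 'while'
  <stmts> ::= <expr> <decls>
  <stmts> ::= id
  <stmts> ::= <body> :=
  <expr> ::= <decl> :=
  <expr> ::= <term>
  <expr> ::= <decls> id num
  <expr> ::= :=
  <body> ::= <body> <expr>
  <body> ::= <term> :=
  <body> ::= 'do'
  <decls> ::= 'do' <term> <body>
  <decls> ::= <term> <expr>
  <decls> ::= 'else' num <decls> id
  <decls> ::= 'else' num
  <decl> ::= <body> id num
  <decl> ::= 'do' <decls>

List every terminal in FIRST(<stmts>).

From <stmts> ::= <expr> <decls>: add FIRST(<expr>) = { 'do', 'else', 'while', :=, id }.
<stmts> ::= id contributes {id}.
From <stmts> ::= <body> :=: add FIRST(<body>) = { 'do', 'else', 'while', :=, id }.
Union: FIRST(<stmts>) = { 'do', 'else', 'while', :=, id }.

{ 'do', 'else', 'while', :=, id }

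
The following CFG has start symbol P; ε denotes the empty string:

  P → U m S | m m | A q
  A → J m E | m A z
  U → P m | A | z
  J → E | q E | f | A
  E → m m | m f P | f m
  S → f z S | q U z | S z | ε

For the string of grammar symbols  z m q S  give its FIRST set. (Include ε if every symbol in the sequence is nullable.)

{ z }

z is a terminal; add {z} and stop.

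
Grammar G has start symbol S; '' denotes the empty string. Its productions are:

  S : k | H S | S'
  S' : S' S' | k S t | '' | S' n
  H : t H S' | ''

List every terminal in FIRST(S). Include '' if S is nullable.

S : k contributes {k}.
From S : H S: H, S nullable, take FIRST(H) ∪ FIRST(S) = { k, n, t }; also '' since the whole RHS is nullable.
From S : S': add FIRST(S') = { k, n, '' } (including '' since S' is nullable).
Union: FIRST(S) = { k, n, t, '' }.

{ k, n, t, '' }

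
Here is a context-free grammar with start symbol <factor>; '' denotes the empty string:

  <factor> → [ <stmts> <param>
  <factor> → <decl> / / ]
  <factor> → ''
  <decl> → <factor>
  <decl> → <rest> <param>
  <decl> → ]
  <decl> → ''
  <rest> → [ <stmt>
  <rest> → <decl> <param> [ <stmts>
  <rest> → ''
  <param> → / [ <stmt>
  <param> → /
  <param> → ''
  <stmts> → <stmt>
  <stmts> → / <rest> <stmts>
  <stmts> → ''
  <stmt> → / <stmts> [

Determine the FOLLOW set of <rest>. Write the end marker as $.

{ $, /, [ }

In <decl> → <rest> <param>: add FIRST(<param>)\{''} = { / }.
  Since <param> is nullable, also add FOLLOW(<decl>) = { /, [ }.
In <stmts> → / <rest> <stmts>: add FIRST(<stmts>)\{''} = { / }.
  Since <stmts> is nullable, also add FOLLOW(<stmts>) = { $, /, [ }.
Union: FOLLOW(<rest>) = { $, /, [ }.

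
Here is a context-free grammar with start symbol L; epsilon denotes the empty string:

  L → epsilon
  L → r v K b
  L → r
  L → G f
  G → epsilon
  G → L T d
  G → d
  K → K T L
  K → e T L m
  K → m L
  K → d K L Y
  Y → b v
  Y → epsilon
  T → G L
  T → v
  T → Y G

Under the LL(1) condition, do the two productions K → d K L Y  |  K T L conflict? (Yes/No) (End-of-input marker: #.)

FIRST(d K L Y) = { d } and FIRST(K T L) = { d, e, m }.
Both contain d, so the two alternatives are not disjoint — LL(1) conflict.

Yes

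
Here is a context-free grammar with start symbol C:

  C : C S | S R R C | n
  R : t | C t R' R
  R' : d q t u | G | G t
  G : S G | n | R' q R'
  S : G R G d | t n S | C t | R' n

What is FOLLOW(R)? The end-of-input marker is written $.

{ d, n, t }

In C : S R R C: add FIRST(R C) = { d, n, t }.
In C : S R R C: add FIRST(C) = { d, n, t }.
In R : C t R' R: R is at the end, add FOLLOW(R) = { d, n, t }.
In S : G R G d: add FIRST(G d) = { d, n, t }.
Union: FOLLOW(R) = { d, n, t }.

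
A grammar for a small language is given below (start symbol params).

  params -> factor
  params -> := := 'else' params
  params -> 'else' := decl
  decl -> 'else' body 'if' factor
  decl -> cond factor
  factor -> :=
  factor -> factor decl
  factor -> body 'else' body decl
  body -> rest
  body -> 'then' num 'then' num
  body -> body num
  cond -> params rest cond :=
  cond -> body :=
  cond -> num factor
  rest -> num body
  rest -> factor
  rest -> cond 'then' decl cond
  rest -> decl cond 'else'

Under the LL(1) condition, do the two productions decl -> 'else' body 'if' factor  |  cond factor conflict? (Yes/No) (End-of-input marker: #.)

FIRST('else' body 'if' factor) = { 'else' } and FIRST(cond factor) = { 'else', 'then', :=, num }.
Both contain 'else', so the two alternatives are not disjoint — LL(1) conflict.

Yes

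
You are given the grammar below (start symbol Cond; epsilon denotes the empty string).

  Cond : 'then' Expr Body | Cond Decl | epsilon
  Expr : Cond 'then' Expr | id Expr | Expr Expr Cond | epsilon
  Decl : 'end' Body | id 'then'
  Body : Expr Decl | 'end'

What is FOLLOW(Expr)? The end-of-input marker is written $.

{ 'end', 'then', id }

In Cond : 'then' Expr Body: add FIRST(Body) = { 'end', 'then', id }.
In Expr : Cond 'then' Expr: Expr is at the end, add FOLLOW(Expr) = { 'end', 'then', id }.
In Expr : id Expr: Expr is at the end, add FOLLOW(Expr) = { 'end', 'then', id }.
In Expr : Expr Expr Cond: add FIRST(Expr Cond)\{epsilon} = { 'end', 'then', id }.
  Since Expr Cond is nullable, also add FOLLOW(Expr) = { 'end', 'then', id }.
In Expr : Expr Expr Cond: add FIRST(Cond)\{epsilon} = { 'end', 'then', id }.
  Since Cond is nullable, also add FOLLOW(Expr) = { 'end', 'then', id }.
In Body : Expr Decl: add FIRST(Decl) = { 'end', id }.
Union: FOLLOW(Expr) = { 'end', 'then', id }.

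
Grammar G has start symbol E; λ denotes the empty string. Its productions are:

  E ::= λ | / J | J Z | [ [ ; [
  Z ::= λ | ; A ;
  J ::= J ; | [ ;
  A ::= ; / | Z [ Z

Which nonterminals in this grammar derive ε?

Directly nullable (have an λ-production): E, Z.
No other nonterminal has a production whose RHS symbols are all nullable.

{ E, Z }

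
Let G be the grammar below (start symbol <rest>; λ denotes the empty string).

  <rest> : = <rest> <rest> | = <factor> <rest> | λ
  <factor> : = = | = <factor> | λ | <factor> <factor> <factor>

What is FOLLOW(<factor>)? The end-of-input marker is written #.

{ #, = }

In <rest> : = <factor> <rest>: add FIRST(<rest>)\{λ} = { = }.
  Since <rest> is nullable, also add FOLLOW(<rest>) = { #, = }.
In <factor> : = <factor>: <factor> is at the end, add FOLLOW(<factor>) = { #, = }.
In <factor> : <factor> <factor> <factor>: add FIRST(<factor> <factor>)\{λ} = { = }.
  Since <factor> <factor> is nullable, also add FOLLOW(<factor>) = { #, = }.
In <factor> : <factor> <factor> <factor>: add FIRST(<factor>)\{λ} = { = }.
  Since <factor> is nullable, also add FOLLOW(<factor>) = { #, = }.
In <factor> : <factor> <factor> <factor>: <factor> is at the end, add FOLLOW(<factor>) = { #, = }.
Union: FOLLOW(<factor>) = { #, = }.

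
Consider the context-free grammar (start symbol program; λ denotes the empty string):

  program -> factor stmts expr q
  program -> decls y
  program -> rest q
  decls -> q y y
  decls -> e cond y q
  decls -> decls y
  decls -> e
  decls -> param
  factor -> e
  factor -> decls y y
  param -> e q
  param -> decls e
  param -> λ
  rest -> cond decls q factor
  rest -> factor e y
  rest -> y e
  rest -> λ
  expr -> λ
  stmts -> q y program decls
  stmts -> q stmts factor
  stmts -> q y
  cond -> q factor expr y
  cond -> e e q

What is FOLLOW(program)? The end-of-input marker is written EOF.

{ EOF, e, q, y }

program is the start symbol, so EOF ∈ FOLLOW(program).
In stmts -> q y program decls: add FIRST(decls)\{λ} = { e, q, y }.
  Since decls is nullable, also add FOLLOW(stmts) = { e, q, y }.
Union: FOLLOW(program) = { EOF, e, q, y }.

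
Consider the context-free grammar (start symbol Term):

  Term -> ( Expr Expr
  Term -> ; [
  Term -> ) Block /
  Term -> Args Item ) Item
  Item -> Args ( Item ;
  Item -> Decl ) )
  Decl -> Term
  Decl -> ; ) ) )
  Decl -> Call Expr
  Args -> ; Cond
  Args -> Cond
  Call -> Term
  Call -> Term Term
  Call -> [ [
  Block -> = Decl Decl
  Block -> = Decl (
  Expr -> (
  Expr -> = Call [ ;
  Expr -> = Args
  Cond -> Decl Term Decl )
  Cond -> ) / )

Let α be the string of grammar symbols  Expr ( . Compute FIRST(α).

{ (, = }

Add FIRST(Expr) = { (, = }; Expr is not nullable, stop.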